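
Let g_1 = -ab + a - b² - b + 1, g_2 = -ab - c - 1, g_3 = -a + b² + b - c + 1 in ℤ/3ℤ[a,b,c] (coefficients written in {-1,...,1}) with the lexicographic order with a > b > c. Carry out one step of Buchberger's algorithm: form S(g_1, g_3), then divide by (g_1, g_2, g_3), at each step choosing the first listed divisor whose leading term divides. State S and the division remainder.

S(g_1, g_3) = -a + b³ - b² - bc - b - 1; remainder on division = b³ + b² - bc + b + c + 1.

lcm(LM(g_1), LM(g_3)) = ab.
S = (lcm/LT(g_1))·g_1 − (lcm/LT(g_3))·g_3 = -a + b³ - b² - bc - b - 1.
Reduce S modulo (g_1, g_2, g_3) in that order:
  leading term a: subtract (1)·g_3 from -a + b³ - b² - bc - b - 1 → b³ + b² - bc + b + c + 1
  leading term b³: no divisor's leading term divides it; move b³ to the remainder.
  leading term b²: no divisor's leading term divides it; move b² to the remainder.
  leading term bc: no divisor's leading term divides it; move -bc to the remainder.
  leading term b: no divisor's leading term divides it; move b to the remainder.
  leading term c: no divisor's leading term divides it; move c to the remainder.
  leading term 1: no divisor's leading term divides it; move 1 to the remainder.
The remainder b³ + b² - bc + b + c + 1 is nonzero, so it would be added as the next basis element.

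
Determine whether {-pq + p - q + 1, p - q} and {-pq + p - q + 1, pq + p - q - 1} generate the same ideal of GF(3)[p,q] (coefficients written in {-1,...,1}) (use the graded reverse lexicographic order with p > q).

Two ideals are equal iff their reduced Gröbner bases coincide (the reduced basis is unique for a fixed ordering).
Buchberger on the first generating set:
f_1 = -pq + p - q + 1, LT = pq.
f_2 = p - q, LT = p.

S(f_1,f_2): lcm = pq. S = q^2 - p + q - 1.
  leading term q^2: no divisor's leading term divides it; move q^2 to the remainder.
  leading term p: subtract (-1)·f_2 from -p + q - 1 → -1
  leading term 1: no divisor's leading term divides it; move -1 to the remainder.
  remainder q^2 - 1 ≠ 0; add g_3 = q^2 - 1 to the basis.

The other S-polynomials (S(f_1,g_3), S(f_2,g_3)) all reduce to 0 modulo the current basis, so we have a Gröbner basis.
Inter-reduce: drop elements whose leading term is divisible by another's, tail-reduce, and make monic.
Reduced Gröbner basis: {q^2 - 1, p - q}.

Buchberger on the second generating set:
h_1 = -pq + p - q + 1, LT = pq.
h_2 = pq + p - q - 1, LT = pq.

S(h_1,h_2): lcm = pq. S = p - q.
  leading term p: no divisor's leading term divides it; move p to the remainder.
  leading term q: no divisor's leading term divides it; move -q to the remainder.
  remainder p - q ≠ 0; add k_3 = p - q to the basis.

S(h_1,k_3): lcm = pq. S = q^2 - p + q - 1.
  leading term q^2: no divisor's leading term divides it; move q^2 to the remainder.
  leading term p: subtract (-1)·k_3 from -p + q - 1 → -1
  leading term 1: no divisor's leading term divides it; move -1 to the remainder.
  remainder q^2 - 1 ≠ 0; add k_4 = q^2 - 1 to the basis.

The other S-polynomials (S(h_2,k_3), S(h_1,k_4), S(h_2,k_4), S(k_3,k_4)) all reduce to 0 modulo the current basis, so we have a Gröbner basis.
Inter-reduce: drop elements whose leading term is divisible by another's, tail-reduce, and make monic.
Reduced Gröbner basis: {q^2 - 1, p - q}.

Same reduced basis, so the two generating sets span the same ideal.

Yes, the ideals are equal.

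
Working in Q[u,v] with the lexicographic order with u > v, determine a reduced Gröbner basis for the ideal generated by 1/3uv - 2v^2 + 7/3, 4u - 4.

f_1 = 1/3uv - 2v^2 + 7/3, LT = uv.
f_2 = 4u - 4, LT = u.

S(f_1,f_2): lcm = uv. S = -6v^2 + v + 7.
  leading term v^2: no divisor's leading term divides it; move -6v^2 to the remainder.
  leading term v: no divisor's leading term divides it; move v to the remainder.
  leading term 1: no divisor's leading term divides it; move 7 to the remainder.
  remainder -6v^2 + v + 7 ≠ 0; add g_3 = -6v^2 + v + 7 to the basis.

The other S-polynomials (S(f_1,g_3), S(f_2,g_3)) all reduce to 0 modulo the current basis, so we have a Gröbner basis.
Inter-reduce: drop elements whose leading term is divisible by another's, tail-reduce, and make monic.

G = {u - 1, v^2 - 1/6v - 7/6}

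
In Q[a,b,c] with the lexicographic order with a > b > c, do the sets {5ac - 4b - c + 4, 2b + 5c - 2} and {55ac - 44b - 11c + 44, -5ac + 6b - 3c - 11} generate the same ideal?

No, the ideals differ.

Two ideals are equal iff their reduced Gröbner bases coincide (the reduced basis is unique for a fixed ordering).
Buchberger on the first generating set:
f_1 = 5ac - 4b - c + 4, LT = ac.
f_2 = 2b + 5c - 2, LT = b.

The S-polynomials (S(f_1,f_2)) all reduce to 0 modulo the current basis, so we have a Gröbner basis.
Inter-reduce: drop elements whose leading term is divisible by another's, tail-reduce, and make monic.
Reduced Gröbner basis: {ac + 9/5c, b + 5/2c - 1}.

Buchberger on the second generating set:
h_1 = 55ac - 44b - 11c + 44, LT = ac.
h_2 = -5ac + 6b - 3c - 11, LT = ac.

S(h_1,h_2): lcm = ac. S = 2/5b - 4/5c - 7/5.
  leading term b: no divisor's leading term divides it; move 2/5b to the remainder.
  leading term c: no divisor's leading term divides it; move -4/5c to the remainder.
  leading term 1: no divisor's leading term divides it; move -7/5 to the remainder.
  remainder 2/5b - 4/5c - 7/5 ≠ 0; add k_3 = 2/5b - 4/5c - 7/5 to the basis.

The other S-polynomials (S(h_1,k_3), S(h_2,k_3)) all reduce to 0 modulo the current basis, so we have a Gröbner basis.
Inter-reduce: drop elements whose leading term is divisible by another's, tail-reduce, and make monic.
Reduced Gröbner basis: {ac - 9/5c - 2, b - 2c - 7/2}.

These differ, so the ideals are not equal.
The choice of monomial ordering does not affect the verdict — as long as both bases are computed under the same ordering, their equality decides ideal equality.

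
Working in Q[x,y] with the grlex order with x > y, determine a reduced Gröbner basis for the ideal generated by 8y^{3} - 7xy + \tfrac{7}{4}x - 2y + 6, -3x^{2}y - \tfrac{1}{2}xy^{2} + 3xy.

Buchberger's algorithm terminates because the ascending chain of leading-term ideals stabilizes.

f_1 = 8y^{3} - 7xy + \tfrac{7}{4}x - 2y + 6, LT = y^{3}.
f_2 = -3x^{2}y - \tfrac{1}{2}xy^{2} + 3xy, LT = x^{2}y.

S(f_1,f_2): lcm = x^{2}y^{3}. S = -\tfrac{1}{6}xy^{4} - \tfrac{7}{8}x^{3}y + xy^{3} + \tfrac{7}{32}x^{3} - \tfrac{1}{4}x^{2}y + \tfrac{3}{4}x^{2}.
  leading term xy^{4}: subtract (-\tfrac{1}{48}xy)·f_1 from -\tfrac{1}{6}xy^{4} - \tfrac{7}{8}x^{3}y + xy^{3} + \tfrac{7}{32}x^{3} - \tfrac{1}{4}x^{2}y + \tfrac{3}{4}x^{2} → -\tfrac{7}{8}x^{3}y - \tfrac{7}{48}x^{2}y^{2} + xy^{3} + \tfrac{7}{32}x^{3} - \tfrac{41}{192}x^{2}y - \tfrac{1}{24}xy^{2} + \tfrac{3}{4}x^{2} + \tfrac{1}{8}xy
  leading term x^{3}y: subtract (\tfrac{7}{24}x)·f_2 from -\tfrac{7}{8}x^{3}y - \tfrac{7}{48}x^{2}y^{2} + xy^{3} + \tfrac{7}{32}x^{3} - \tfrac{41}{192}x^{2}y - \tfrac{1}{24}xy^{2} + \tfrac{3}{4}x^{2} + \tfrac{1}{8}xy → xy^{3} + \tfrac{7}{32}x^{3} - \tfrac{209}{192}x^{2}y - \tfrac{1}{24}xy^{2} + \tfrac{3}{4}x^{2} + \tfrac{1}{8}xy
  leading term xy^{3}: subtract (\tfrac{1}{8}x)·f_1 from xy^{3} + \tfrac{7}{32}x^{3} - \tfrac{209}{192}x^{2}y - \tfrac{1}{24}xy^{2} + \tfrac{3}{4}x^{2} + \tfrac{1}{8}xy → \tfrac{7}{32}x^{3} - \tfrac{41}{192}x^{2}y - \tfrac{1}{24}xy^{2} + \tfrac{17}{32}x^{2} + \tfrac{3}{8}xy - \tfrac{3}{4}x
  leading term x^{3}: no divisor's leading term divides it; move \tfrac{7}{32}x^{3} to the remainder.
  leading term x^{2}y: subtract (\tfrac{41}{576})·f_2 from -\tfrac{41}{192}x^{2}y - \tfrac{1}{24}xy^{2} + \tfrac{17}{32}x^{2} + \tfrac{3}{8}xy - \tfrac{3}{4}x → -\tfrac{7}{1152}xy^{2} + \tfrac{17}{32}x^{2} + \tfrac{31}{192}xy - \tfrac{3}{4}x
  leading term xy^{2}: no divisor's leading term divides it; move -\tfrac{7}{1152}xy^{2} to the remainder.
  leading term x^{2}: no divisor's leading term divides it; move \tfrac{17}{32}x^{2} to the remainder.
  leading term xy: no divisor's leading term divides it; move \tfrac{31}{192}xy to the remainder.
  leading term x: no divisor's leading term divides it; move -\tfrac{3}{4}x to the remainder.
  remainder \tfrac{7}{32}x^{3} - \tfrac{7}{1152}xy^{2} + \tfrac{17}{32}x^{2} + \tfrac{31}{192}xy - \tfrac{3}{4}x ≠ 0; add g_3 = \tfrac{7}{32}x^{3} - \tfrac{7}{1152}xy^{2} + \tfrac{17}{32}x^{2} + \tfrac{31}{192}xy - \tfrac{3}{4}x to the basis.

The other S-polynomials (S(f_1,g_3), S(f_2,g_3)) all reduce to 0 modulo the current basis, so we have a Gröbner basis.

G = {x^{3} - \tfrac{1}{36}xy^{2} + \tfrac{17}{7}x^{2} + \tfrac{31}{42}xy - \tfrac{24}{7}x, x^{2}y + \tfrac{1}{6}xy^{2} - xy, y^{3} - \tfrac{7}{8}xy + \tfrac{7}{32}x - \tfrac{1}{4}y + \tfrac{3}{4}}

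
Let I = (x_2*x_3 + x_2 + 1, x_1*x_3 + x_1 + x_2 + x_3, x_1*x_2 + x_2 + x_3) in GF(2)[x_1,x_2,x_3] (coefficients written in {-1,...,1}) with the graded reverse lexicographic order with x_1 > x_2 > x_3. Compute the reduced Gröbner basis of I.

G = {x_1**2 + x_2 + x_3, x_1*x_2 + x_2 + x_3, x_2**2 + x_1 + x_2 + 1, x_1*x_3 + x_1 + x_2 + x_3, x_2*x_3 + x_2 + 1, x_3**2 + x_1 + x_3 + 1}

f_1 = x_2*x_3 + x_2 + 1, LT = x_2*x_3.
f_2 = x_1*x_3 + x_1 + x_2 + x_3, LT = x_1*x_3.
f_3 = x_1*x_2 + x_2 + x_3, LT = x_1*x_2.

S(f_1,f_2): lcm = x_1*x_2*x_3. S = x_2**2 + x_2*x_3 + x_1.
  leading term x_2**2: no divisor's leading term divides it; move x_2**2 to the remainder.
  leading term x_2*x_3: subtract (1)·f_1 from x_2*x_3 + x_1 → x_1 + x_2 + 1
  leading term x_1: no divisor's leading term divides it; move x_1 to the remainder.
  leading term x_2: no divisor's leading term divides it; move x_2 to the remainder.
  leading term 1: no divisor's leading term divides it; move 1 to the remainder.
  remainder x_2**2 + x_1 + x_2 + 1 ≠ 0; add g_4 = x_2**2 + x_1 + x_2 + 1 to the basis.

S(f_1,f_3): lcm = x_1*x_2*x_3. S = x_1*x_2 + x_2*x_3 + x_3**2 + x_1.
  leading term x_1*x_2: subtract (1)·f_3 from x_1*x_2 + x_2*x_3 + x_3**2 + x_1 → x_2*x_3 + x_3**2 + x_1 + x_2 + x_3
  leading term x_2*x_3: subtract (1)·f_1 from x_2*x_3 + x_3**2 + x_1 + x_2 + x_3 → x_3**2 + x_1 + x_3 + 1
  leading term x_3**2: no divisor's leading term divides it; move x_3**2 to the remainder.
  leading term x_1: no divisor's leading term divides it; move x_1 to the remainder.
  leading term x_3: no divisor's leading term divides it; move x_3 to the remainder.
  leading term 1: no divisor's leading term divides it; move 1 to the remainder.
  remainder x_3**2 + x_1 + x_3 + 1 ≠ 0; add g_5 = x_3**2 + x_1 + x_3 + 1 to the basis.

S(f_2,f_3): lcm = x_1*x_2*x_3. S = x_1*x_2 + x_2**2 + x_3**2.
  leading term x_1*x_2: subtract (1)·f_3 from x_1*x_2 + x_2**2 + x_3**2 → x_2**2 + x_3**2 + x_2 + x_3
  leading term x_2**2: subtract (1)·g_4 from x_2**2 + x_3**2 + x_2 + x_3 → x_3**2 + x_1 + x_3 + 1
  leading term x_3**2: subtract (1)·g_5 from x_3**2 + x_1 + x_3 + 1 → 0
  remainder 0.

S(f_1,g_4): lcm = x_2**2*x_3. S = x_2**2 + x_1*x_3 + x_2*x_3 + x_2 + x_3.
  leading term x_2**2: subtract (1)·g_4 from x_2**2 + x_1*x_3 + x_2*x_3 + x_2 + x_3 → x_1*x_3 + x_2*x_3 + x_1 + x_3 + 1
  leading term x_1*x_3: subtract (1)·f_2 from x_1*x_3 + x_2*x_3 + x_1 + x_3 + 1 → x_2*x_3 + x_2 + 1
  leading term x_2*x_3: subtract (1)·f_1 from x_2*x_3 + x_2 + 1 → 0
  remainder 0.

S(f_2,g_4): leading monomials are coprime, so the S-polynomial reduces to 0 (Buchberger's first criterion).
S(f_3,g_4): lcm = x_1*x_2**2. S = x_1**2 + x_1*x_2 + x_2**2 + x_2*x_3 + x_1.
  leading term x_1**2: no divisor's leading term divides it; move x_1**2 to the remainder.
  leading term x_1*x_2: subtract (1)·f_3 from x_1*x_2 + x_2**2 + x_2*x_3 + x_1 → x_2**2 + x_2*x_3 + x_1 + x_2 + x_3
  leading term x_2**2: subtract (1)·g_4 from x_2**2 + x_2*x_3 + x_1 + x_2 + x_3 → x_2*x_3 + x_3 + 1
  leading term x_2*x_3: subtract (1)·f_1 from x_2*x_3 + x_3 + 1 → x_2 + x_3
  leading term x_2: no divisor's leading term divides it; move x_2 to the remainder.
  leading term x_3: no divisor's leading term divides it; move x_3 to the remainder.
  remainder x_1**2 + x_2 + x_3 ≠ 0; add g_6 = x_1**2 + x_2 + x_3 to the basis.

S(f_1,g_5): lcm = x_2*x_3**2. S = x_1*x_2 + x_2 + x_3.
  leading term x_1*x_2: subtract (1)·f_3 from x_1*x_2 + x_2 + x_3 → 0
  remainder 0.

S(f_2,g_5): lcm = x_1*x_3**2. S = x_1**2 + x_2*x_3 + x_3**2 + x_1.
  leading term x_1**2: subtract (1)·g_6 from x_1**2 + x_2*x_3 + x_3**2 + x_1 → x_2*x_3 + x_3**2 + x_1 + x_2 + x_3
  leading term x_2*x_3: subtract (1)·f_1 from x_2*x_3 + x_3**2 + x_1 + x_2 + x_3 → x_3**2 + x_1 + x_3 + 1
  leading term x_3**2: subtract (1)·g_5 from x_3**2 + x_1 + x_3 + 1 → 0
  remainder 0.

S(f_3,g_5): leading monomials are coprime, so the S-polynomial reduces to 0 (Buchberger's first criterion).
S(g_4,g_5): leading monomials are coprime, so the S-polynomial reduces to 0 (Buchberger's first criterion).
S(f_1,g_6): leading monomials are coprime, so the S-polynomial reduces to 0 (Buchberger's first criterion).
S(f_2,g_6): lcm = x_1**2*x_3. S = x_1**2 + x_1*x_2 + x_1*x_3 + x_2*x_3 + x_3**2.
  leading term x_1**2: subtract (1)·g_6 from x_1**2 + x_1*x_2 + x_1*x_3 + x_2*x_3 + x_3**2 → x_1*x_2 + x_1*x_3 + x_2*x_3 + x_3**2 + x_2 + x_3
  leading term x_1*x_2: subtract (1)·f_3 from x_1*x_2 + x_1*x_3 + x_2*x_3 + x_3**2 + x_2 + x_3 → x_1*x_3 + x_2*x_3 + x_3**2
  leading term x_1*x_3: subtract (1)·f_2 from x_1*x_3 + x_2*x_3 + x_3**2 → x_2*x_3 + x_3**2 + x_1 + x_2 + x_3
  leading term x_2*x_3: subtract (1)·f_1 from x_2*x_3 + x_3**2 + x_1 + x_2 + x_3 → x_3**2 + x_1 + x_3 + 1
  leading term x_3**2: subtract (1)·g_5 from x_3**2 + x_1 + x_3 + 1 → 0
  remainder 0.

S(f_3,g_6): lcm = x_1**2*x_2. S = x_1*x_2 + x_2**2 + x_1*x_3 + x_2*x_3.
  leading term x_1*x_2: subtract (1)·f_3 from x_1*x_2 + x_2**2 + x_1*x_3 + x_2*x_3 → x_2**2 + x_1*x_3 + x_2*x_3 + x_2 + x_3
  leading term x_2**2: subtract (1)·g_4 from x_2**2 + x_1*x_3 + x_2*x_3 + x_2 + x_3 → x_1*x_3 + x_2*x_3 + x_1 + x_3 + 1
  leading term x_1*x_3: subtract (1)·f_2 from x_1*x_3 + x_2*x_3 + x_1 + x_3 + 1 → x_2*x_3 + x_2 + 1
  leading term x_2*x_3: subtract (1)·f_1 from x_2*x_3 + x_2 + 1 → 0
  remainder 0.

S(g_4,g_6): leading monomials are coprime, so the S-polynomial reduces to 0 (Buchberger's first criterion).
S(g_5,g_6): leading monomials are coprime, so the S-polynomial reduces to 0 (Buchberger's first criterion).
Every S-polynomial of the final basis reduces to 0, so we have a Gröbner basis.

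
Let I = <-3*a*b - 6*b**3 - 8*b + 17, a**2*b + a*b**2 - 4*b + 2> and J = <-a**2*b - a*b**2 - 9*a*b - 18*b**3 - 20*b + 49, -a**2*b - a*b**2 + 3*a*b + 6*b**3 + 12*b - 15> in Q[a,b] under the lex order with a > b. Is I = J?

Two ideals are equal iff their reduced Gröbner bases coincide (the reduced basis is unique for a fixed ordering).
Buchberger on the first generating set:
f_1 = -3*a*b - 6*b**3 - 8*b + 17, LT = a*b.
f_2 = a**2*b + a*b**2 - 4*b + 2, LT = a**2*b.

S(f_1,f_2): lcm = a**2*b. S = 2*a*b**3 - a*b**2 + 8/3*a*b - 17/3*a + 4*b - 2.
  reduce S modulo (f_1, f_2):
  remainder -17/3*a - 4*b**5 + 2*b**4 - 32/3*b**3 + 14*b**2 - 79/9*b + 118/9 ≠ 0; add g_3 = -17/3*a - 4*b**5 + 2*b**4 - 32/3*b**3 + 14*b**2 - 79/9*b + 118/9 to the basis.

S(f_1,g_3): lcm = a*b. S = -12/17*b**6 + 6/17*b**5 - 32/17*b**4 + 76/17*b**3 - 79/51*b**2 + 254/51*b - 17/3.
  reduce S modulo (f_1, f_2, g_3):
  remainder -12/17*b**6 + 6/17*b**5 - 32/17*b**4 + 76/17*b**3 - 79/51*b**2 + 254/51*b - 17/3 ≠ 0; add g_4 = -12/17*b**6 + 6/17*b**5 - 32/17*b**4 + 76/17*b**3 - 79/51*b**2 + 254/51*b - 17/3 to the basis.

The other S-polynomials (S(f_2,g_3), S(f_1,g_4), S(f_2,g_4), S(g_3,g_4)) all reduce to 0 modulo the current basis, so we have a Gröbner basis.
Inter-reduce: drop elements whose leading term is divisible by another's, tail-reduce, and make monic.
Reduced Gröbner basis: {a + 12/17*b**5 - 6/17*b**4 + 32/17*b**3 - 42/17*b**2 + 79/51*b - 118/51, b**6 - 1/2*b**5 + 8/3*b**4 - 19/3*b**3 + 79/36*b**2 - 127/18*b + 289/36}.

Buchberger on the second generating set:
h_1 = -a**2*b - a*b**2 - 9*a*b - 18*b**3 - 20*b + 49, LT = a**2*b.
h_2 = -a**2*b - a*b**2 + 3*a*b + 6*b**3 + 12*b - 15, LT = a**2*b.

S(h_1,h_2): lcm = a**2*b. S = 12*a*b + 24*b**3 + 32*b - 64.
  reduce S modulo (h_1, h_2):
  remainder 12*a*b + 24*b**3 + 32*b - 64 ≠ 0; add k_3 = 12*a*b + 24*b**3 + 32*b - 64 to the basis.

S(h_1,k_3): lcm = a**2*b. S = -2*a*b**3 + a*b**2 + 19/3*a*b + 16/3*a + 18*b**3 + 20*b - 49.
  reduce S modulo (h_1, h_2, k_3):
  remainder 16/3*a + 4*b**5 - 2*b**4 + 32/3*b**3 - 40/3*b**2 + 76/9*b - 137/9 ≠ 0; add k_4 = 16/3*a + 4*b**5 - 2*b**4 + 32/3*b**3 - 40/3*b**2 + 76/9*b - 137/9 to the basis.

S(h_1,k_4): lcm = a**2*b. S = -3/4*a*b**6 + 3/8*a*b**5 - 2*a*b**4 + 5/2*a*b**3 - 7/12*a*b**2 + 569/48*a*b + 18*b**3 + 20*b - 49.
  reduce S modulo (h_1, h_2, k_3, k_4):
  remainder 3/2*b**8 - 3/4*b**7 + 6*b**6 - 10*b**5 + 17/2*b**4 - 553/24*b**3 + 134/9*b**2 - 265/18*b + 128/9 ≠ 0; add k_5 = 3/2*b**8 - 3/4*b**7 + 6*b**6 - 10*b**5 + 17/2*b**4 - 553/24*b**3 + 134/9*b**2 - 265/18*b + 128/9 to the basis.

S(k_3,k_4): lcm = a*b. S = -3/4*b**6 + 3/8*b**5 - 2*b**4 + 9/2*b**3 - 19/12*b**2 + 265/48*b - 16/3.
  reduce S modulo (h_1, h_2, k_3, k_4, k_5):
  remainder -3/4*b**6 + 3/8*b**5 - 2*b**4 + 9/2*b**3 - 19/12*b**2 + 265/48*b - 16/3 ≠ 0; add k_6 = -3/4*b**6 + 3/8*b**5 - 2*b**4 + 9/2*b**3 - 19/12*b**2 + 265/48*b - 16/3 to the basis.

The other S-polynomials (S(h_2,k_3), S(h_2,k_4), S(h_1,k_5), S(h_2,k_5), S(k_3,k_5), S(k_4,k_5), S(h_1,k_6), S(h_2,k_6), S(k_3,k_6), S(k_4,k_6), S(k_5,k_6)) all reduce to 0 modulo the current basis, so we have a Gröbner basis.
Inter-reduce: drop elements whose leading term is divisible by another's, tail-reduce, and make monic.
Reduced Gröbner basis: {a + 3/4*b**5 - 3/8*b**4 + 2*b**3 - 5/2*b**2 + 19/12*b - 137/48, b**6 - 1/2*b**5 + 8/3*b**4 - 6*b**3 + 19/9*b**2 - 265/36*b + 64/9}.

Since the reduced bases disagree, the two ideals are not the same.
The choice of monomial ordering does not affect the verdict — as long as both bases are computed under the same ordering, their equality decides ideal equality.

No, the ideals differ.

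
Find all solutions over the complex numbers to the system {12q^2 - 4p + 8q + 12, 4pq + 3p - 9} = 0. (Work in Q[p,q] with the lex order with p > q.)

{(3, 0), (3/32 + 15*sqrt(23)*I/32, -17/24 - 5*sqrt(23)*I/24), (3/32 - 15*sqrt(23)*I/32, -17/24 + 5*sqrt(23)*I/24)}

Compute a lex Gröbner basis by Buchberger's algorithm.
f_1 = -4p + 12q^2 + 8q + 12, LT = p.
f_2 = 4pq + 3p - 9, LT = pq.

S(f_1,f_2): lcm = pq. S = -3/4p - 3q^3 - 2q^2 - 3q + 9/4.
  reduce S modulo (f_1, f_2):
  remainder -3q^3 - 17/4q^2 - 9/2q ≠ 0; add h_3 = -3q^3 - 17/4q^2 - 9/2q to the basis.

The other S-polynomials (S(f_1,h_3), S(f_2,h_3)) all reduce to 0 modulo the current basis, so we have a Gröbner basis.
Inter-reduce: drop elements whose leading term is divisible by another's, tail-reduce, and make monic.
Reduced Gröbner basis: {p - 3q^2 - 2q - 3, q^3 + 17/12q^2 + 3/2q}.

From the last basis element, q^3 + 17/12q^2 + 3/2q = 0, so q takes values in {0, -17/24 - 5*sqrt(23)*I/24, -17/24 + 5*sqrt(23)*I/24}. Each choice, substituted upward through the basis, yields the corresponding point(s) of the solution set.
  q = 0: the earlier basis element becomes p - 3 = 0, giving p = 3 — point (3, 0).
  q = -17/24 - 5*sqrt(23)*I/24: the earlier basis element becomes p - 3/32 - 15*sqrt(23)*I/32 = 0, giving p = 3/32 + 15*sqrt(23)*I/32 — point (3/32 + 15*sqrt(23)*I/32, -17/24 - 5*sqrt(23)*I/24).
  q = -17/24 + 5*sqrt(23)*I/24: the earlier basis element becomes p - 3/32 + 15*sqrt(23)*I/32 = 0, giving p = 3/32 - 15*sqrt(23)*I/32 — point (3/32 - 15*sqrt(23)*I/32, -17/24 + 5*sqrt(23)*I/24).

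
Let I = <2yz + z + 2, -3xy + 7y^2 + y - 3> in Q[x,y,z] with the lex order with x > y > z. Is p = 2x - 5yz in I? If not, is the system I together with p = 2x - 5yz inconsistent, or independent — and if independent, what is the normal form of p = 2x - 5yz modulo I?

First compute the reduced Gröbner basis of I by Buchberger's algorithm.
f_1 = 2yz + z + 2, LT = yz.
f_2 = -3xy + 7y^2 + y - 3, LT = xy.

S(f_1,f_2): lcm = xyz. S = 1/2xz + x + 7/3y^2z + 1/3yz - z.
  reduce S modulo (f_1, f_2):
  remainder 1/2xz + x - 7/3y - 7/12z + 5/6 ≠ 0; add h_3 = 1/2xz + x - 7/3y - 7/12z + 5/6 to the basis.

The other S-polynomials (S(f_1,h_3), S(f_2,h_3)) all reduce to 0 modulo the current basis, so we have a Gröbner basis.
Inter-reduce: drop elements whose leading term is divisible by another's, tail-reduce, and make monic.
Reduced Gröbner basis: {xy - 7/3y^2 - 1/3y + 1, xz + 2x - 14/3y - 7/6z + 5/3, yz + 1/2z + 1}.
Label its elements g_1 = xy - 7/3y^2 - 1/3y + 1, g_2 = xz + 2x - 14/3y - 7/6z + 5/3, g_3 = yz + 1/2z + 1.

Reduce p = 2x - 5yz modulo G:
  leading term x: no divisor's leading term divides it; move 2x to the remainder.
  leading term yz: subtract (-5)·g_3 from -5yz → 5/2z + 5
  leading term z: no divisor's leading term divides it; move 5/2z to the remainder.
  leading term 1: no divisor's leading term divides it; move 5 to the remainder.
  normal form = 2x + 5/2z + 5.
The normal form is nonzero, so p ∉ I. Since p minus its normal form lies in I, I + (p) = I + (r) where r = 2x + 5/2z + 5; decide whether this ideal is the whole ring.
Run Buchberger on G together with r (pairs among the g_i already reduce to 0 since G is a Gröbner basis):
g_1 = xy - 7/3y^2 - 1/3y + 1, LT = xy.
g_2 = xz + 2x - 14/3y - 7/6z + 5/3, LT = xz.
g_3 = yz + 1/2z + 1, LT = yz.
r = 2x + 5/2z + 5, LT = x.

S(g_1,r): lcm = xy. S = -7/3y^2 - 5/4yz - 17/6y + 1.
  reduce S modulo (g_1, g_2, g_3, r):
  remainder -7/3y^2 - 17/6y + 5/8z + 9/4 ≠ 0; add m_5 = -7/3y^2 - 17/6y + 5/8z + 9/4 to the basis.

S(g_2,r): lcm = xz. S = 2x - 14/3y - 5/4z^2 - 11/3z + 5/3.
  reduce S modulo (g_1, g_2, g_3, r, m_5):
  remainder -14/3y - 5/4z^2 - 37/6z - 10/3 ≠ 0; add m_6 = -14/3y - 5/4z^2 - 37/6z - 10/3 to the basis.

S(g_3,m_6): lcm = yz. S = -15/56z^3 - 37/28z^2 - 3/14z + 1.
  reduce S modulo (g_1, g_2, g_3, r, m_5, m_6):
  remainder -15/56z^3 - 37/28z^2 - 3/14z + 1 ≠ 0; add m_7 = -15/56z^3 - 37/28z^2 - 3/14z + 1 to the basis.

The other S-polynomials (S(g_1,g_2), S(g_1,g_3), S(g_2,g_3), S(g_3,r), S(g_1,m_5), S(g_2,m_5), S(g_3,m_5), S(r,m_5), S(g_1,m_6), S(g_2,m_6), S(r,m_6), S(m_5,m_6), S(g_1,m_7), S(g_2,m_7), S(g_3,m_7), S(r,m_7), S(m_5,m_7), S(m_6,m_7)) all reduce to 0 modulo the current basis, so we have a Gröbner basis.
Inter-reduce: drop elements whose leading term is divisible by another's, tail-reduce, and make monic.
Reduced Gröbner basis: {x + 5/4z + 5/2, y + 15/56z^2 + 37/28z + 5/7, z^3 + 74/15z^2 + 4/5z - 56/15}.
The reduced Gröbner basis of I + (p) is {x + 5/4z + 5/2, y + 15/56z^2 + 37/28z + 5/7, z^3 + 74/15z^2 + 4/5z - 56/15} ≠ {1}, a proper ideal, so the enlarged system stays consistent: p is independent of I, with normal form 2x + 5/2z + 5.

Ideal membership is decidable via reduction modulo a Gröbner basis.

2x - 5yz is independent of I; its normal form modulo I is 2x + 5/2z + 5.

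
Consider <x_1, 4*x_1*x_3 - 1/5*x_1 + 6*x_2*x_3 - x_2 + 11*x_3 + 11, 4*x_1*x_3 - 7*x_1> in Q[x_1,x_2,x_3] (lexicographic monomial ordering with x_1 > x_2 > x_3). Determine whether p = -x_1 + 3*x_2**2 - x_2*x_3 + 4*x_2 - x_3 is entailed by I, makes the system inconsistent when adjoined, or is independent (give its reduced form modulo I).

First compute the reduced Gröbner basis of I by Buchberger's algorithm.
f_1 = x_1, LT = x_1.
f_2 = 4*x_1*x_3 - 1/5*x_1 + 6*x_2*x_3 - x_2 + 11*x_3 + 11, LT = x_1*x_3.
f_3 = 4*x_1*x_3 - 7*x_1, LT = x_1*x_3.

S(f_1,f_2): lcm = x_1*x_3. S = 1/20*x_1 - 3/2*x_2*x_3 + 1/4*x_2 - 11/4*x_3 - 11/4.
  leading term x_1: subtract (1/20)·f_1 from 1/20*x_1 - 3/2*x_2*x_3 + 1/4*x_2 - 11/4*x_3 - 11/4 → -3/2*x_2*x_3 + 1/4*x_2 - 11/4*x_3 - 11/4
  leading term x_2*x_3: no divisor's leading term divides it; move -3/2*x_2*x_3 to the remainder.
  leading term x_2: no divisor's leading term divides it; move 1/4*x_2 to the remainder.
  leading term x_3: no divisor's leading term divides it; move -11/4*x_3 to the remainder.
  leading term 1: no divisor's leading term divides it; move -11/4 to the remainder.
  remainder -3/2*x_2*x_3 + 1/4*x_2 - 11/4*x_3 - 11/4 ≠ 0; add h_4 = -3/2*x_2*x_3 + 1/4*x_2 - 11/4*x_3 - 11/4 to the basis.

The other S-polynomials (S(f_1,f_3), S(f_2,f_3), S(f_1,h_4), S(f_2,h_4), S(f_3,h_4)) all reduce to 0 modulo the current basis, so we have a Gröbner basis.
Inter-reduce: drop elements whose leading term is divisible by another's, tail-reduce, and make monic.
Reduced Gröbner basis: {x_1, x_2*x_3 - 1/6*x_2 + 11/6*x_3 + 11/6}.
Label its elements g_1 = x_1, g_2 = x_2*x_3 - 1/6*x_2 + 11/6*x_3 + 11/6.

Reduce p = -x_1 + 3*x_2**2 - x_2*x_3 + 4*x_2 - x_3 modulo G:
  leading term x_1: subtract (-1)·g_1 from -x_1 + 3*x_2**2 - x_2*x_3 + 4*x_2 - x_3 → 3*x_2**2 - x_2*x_3 + 4*x_2 - x_3
  leading term x_2**2: no divisor's leading term divides it; move 3*x_2**2 to the remainder.
  leading term x_2*x_3: subtract (-1)·g_2 from -x_2*x_3 + 4*x_2 - x_3 → 23/6*x_2 + 5/6*x_3 + 11/6
  leading term x_2: no divisor's leading term divides it; move 23/6*x_2 to the remainder.
  leading term x_3: no divisor's leading term divides it; move 5/6*x_3 to the remainder.
  leading term 1: no divisor's leading term divides it; move 11/6 to the remainder.
  normal form = 3*x_2**2 + 23/6*x_2 + 5/6*x_3 + 11/6.
The normal form is nonzero, so p ∉ I. Since p minus its normal form lies in I, I + (p) = I + (r) where r = 3*x_2**2 + 23/6*x_2 + 5/6*x_3 + 11/6; decide whether this ideal is the whole ring.
Run Buchberger on G together with r (pairs among the g_i already reduce to 0 since G is a Gröbner basis):
g_1 = x_1, LT = x_1.
g_2 = x_2*x_3 - 1/6*x_2 + 11/6*x_3 + 11/6, LT = x_2*x_3.
r = 3*x_2**2 + 23/6*x_2 + 5/6*x_3 + 11/6, LT = x_2**2.

S(g_2,r): lcm = x_2**2*x_3. S = -1/6*x_2**2 + 5/9*x_2*x_3 + 11/6*x_2 - 5/18*x_3**2 - 11/18*x_3.
  leading term x_2**2: subtract (-1/18)·r from -1/6*x_2**2 + 5/9*x_2*x_3 + 11/6*x_2 - 5/18*x_3**2 - 11/18*x_3 → 5/9*x_2*x_3 + 221/108*x_2 - 5/18*x_3**2 - 61/108*x_3 + 11/108
  leading term x_2*x_3: subtract (5/9)·g_2 from 5/9*x_2*x_3 + 221/108*x_2 - 5/18*x_3**2 - 61/108*x_3 + 11/108 → 77/36*x_2 - 5/18*x_3**2 - 19/12*x_3 - 11/12
  leading term x_2: no divisor's leading term divides it; move 77/36*x_2 to the remainder.
  leading term x_3**2: no divisor's leading term divides it; move -5/18*x_3**2 to the remainder.
  leading term x_3: no divisor's leading term divides it; move -19/12*x_3 to the remainder.
  leading term 1: no divisor's leading term divides it; move -11/12 to the remainder.
  remainder 77/36*x_2 - 5/18*x_3**2 - 19/12*x_3 - 11/12 ≠ 0; add m_4 = 77/36*x_2 - 5/18*x_3**2 - 19/12*x_3 - 11/12 to the basis.

S(g_2,m_4): lcm = x_2*x_3. S = -1/6*x_2 + 10/77*x_3**3 + 57/77*x_3**2 + 95/42*x_3 + 11/6.
  leading term x_2: subtract (-6/77)·m_4 from -1/6*x_2 + 10/77*x_3**3 + 57/77*x_3**2 + 95/42*x_3 + 11/6 → 10/77*x_3**3 + 166/231*x_3**2 + 494/231*x_3 + 37/21
  leading term x_3**3: no divisor's leading term divides it; move 10/77*x_3**3 to the remainder.
  leading term x_3**2: no divisor's leading term divides it; move 166/231*x_3**2 to the remainder.
  leading term x_3: no divisor's leading term divides it; move 494/231*x_3 to the remainder.
  leading term 1: no divisor's leading term divides it; move 37/21 to the remainder.
  remainder 10/77*x_3**3 + 166/231*x_3**2 + 494/231*x_3 + 37/21 ≠ 0; add m_5 = 10/77*x_3**3 + 166/231*x_3**2 + 494/231*x_3 + 37/21 to the basis.

The other S-polynomials (S(g_1,g_2), S(g_1,r), S(g_1,m_4), S(r,m_4), S(g_1,m_5), S(g_2,m_5), S(r,m_5), S(m_4,m_5)) all reduce to 0 modulo the current basis, so we have a Gröbner basis.
Inter-reduce: drop elements whose leading term is divisible by another's, tail-reduce, and make monic.
Reduced Gröbner basis: {x_1, x_2 - 10/77*x_3**2 - 57/77*x_3 - 3/7, x_3**3 + 83/15*x_3**2 + 247/15*x_3 + 407/30}.
The reduced Gröbner basis of I + (p) is {x_1, x_2 - 10/77*x_3**2 - 57/77*x_3 - 3/7, x_3**3 + 83/15*x_3**2 + 247/15*x_3 + 407/30} ≠ {1}, a proper ideal, so the enlarged system stays consistent: p is independent of I, with normal form 3*x_2**2 + 23/6*x_2 + 5/6*x_3 + 11/6.

-x_1 + 3*x_2**2 - x_2*x_3 + 4*x_2 - x_3 is independent of I; its normal form modulo I is 3*x_2**2 + 23/6*x_2 + 5/6*x_3 + 11/6.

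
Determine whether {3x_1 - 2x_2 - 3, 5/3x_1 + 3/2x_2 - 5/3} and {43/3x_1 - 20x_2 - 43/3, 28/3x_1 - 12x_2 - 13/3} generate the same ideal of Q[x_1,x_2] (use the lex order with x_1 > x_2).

Equality of ideals is decidable: compute both reduced Gröbner bases (unique for the ordering) and check whether they agree.
Buchberger on the first generating set:
f_1 = 3x_1 - 2x_2 - 3, LT = x_1.
f_2 = 5/3x_1 + 3/2x_2 - 5/3, LT = x_1.

S(f_1,f_2): lcm = x_1. S = -47/30x_2.
  leading term x_2: no divisor's leading term divides it; move -47/30x_2 to the remainder.
  remainder -47/30x_2 ≠ 0; add g_3 = -47/30x_2 to the basis.

The other S-polynomials (S(f_1,g_3), S(f_2,g_3)) all reduce to 0 modulo the current basis, so we have a Gröbner basis.
Inter-reduce: drop elements whose leading term is divisible by another's, tail-reduce, and make monic.
Reduced Gröbner basis: {x_1 - 1, x_2}.

Buchberger on the second generating set:
h_1 = 43/3x_1 - 20x_2 - 43/3, LT = x_1.
h_2 = 28/3x_1 - 12x_2 - 13/3, LT = x_1.

S(h_1,h_2): lcm = x_1. S = -33/301x_2 - 15/28.
  leading term x_2: no divisor's leading term divides it; move -33/301x_2 to the remainder.
  leading term 1: no divisor's leading term divides it; move -15/28 to the remainder.
  remainder -33/301x_2 - 15/28 ≠ 0; add k_3 = -33/301x_2 - 15/28 to the basis.

The other S-polynomials (S(h_1,k_3), S(h_2,k_3)) all reduce to 0 modulo the current basis, so we have a Gröbner basis.
Inter-reduce: drop elements whose leading term is divisible by another's, tail-reduce, and make monic.
Reduced Gröbner basis: {x_1 + 64/11, x_2 + 215/44}.

The bases are distinct; the ideals are different.

No, the ideals differ.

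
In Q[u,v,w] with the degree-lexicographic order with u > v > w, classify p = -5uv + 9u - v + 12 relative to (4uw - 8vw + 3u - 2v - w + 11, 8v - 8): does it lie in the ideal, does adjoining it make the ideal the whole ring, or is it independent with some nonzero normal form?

-5uv + 9u - v + 12 is independent of I; its normal form modulo I is 4u + 11.

First compute the reduced Gröbner basis of I by Buchberger's algorithm.
f_1 = 4uw - 8vw + 3u - 2v - w + 11, LT = uw.
f_2 = 8v - 8, LT = v.

The S-polynomials (S(f_1,f_2)) all reduce to 0 modulo the current basis, so we have a Gröbner basis.
Inter-reduce: drop elements whose leading term is divisible by another's, tail-reduce, and make monic.
Reduced Gröbner basis: {uw + 3/4u - 9/4w + 9/4, v - 1}.
Label its elements g_1 = uw + 3/4u - 9/4w + 9/4, g_2 = v - 1.

Reduce p = -5uv + 9u - v + 12 modulo G:
  leading term uv: subtract (-5u)·g_2 from -5uv + 9u - v + 12 → 4u - v + 12
  leading term u: no divisor's leading term divides it; move 4u to the remainder.
  leading term v: subtract (-1)·g_2 from -v + 12 → 11
  leading term 1: no divisor's leading term divides it; move 11 to the remainder.
  normal form = 4u + 11.
The normal form is nonzero, so p ∉ I. Since p minus its normal form lies in I, I + (p) = I + (r) where r = 4u + 11; decide whether this ideal is the whole ring.
Run Buchberger on G together with r (pairs among the g_i already reduce to 0 since G is a Gröbner basis):
g_1 = uw + 3/4u - 9/4w + 9/4, LT = uw.
g_2 = v - 1, LT = v.
r = 4u + 11, LT = u.

S(g_1,r): lcm = uw. S = 3/4u - 5w + 9/4.
  reduce S modulo (g_1, g_2, r):
  remainder -5w + 3/16 ≠ 0; add m_4 = -5w + 3/16 to the basis.

The other S-polynomials (S(g_1,g_2), S(g_2,r), S(g_1,m_4), S(g_2,m_4), S(r,m_4)) all reduce to 0 modulo the current basis, so we have a Gröbner basis.
Inter-reduce: drop elements whose leading term is divisible by another's, tail-reduce, and make monic.
Reduced Gröbner basis: {u + 11/4, v - 1, w - 3/80}.
The reduced Gröbner basis of I + (p) is {u + 11/4, v - 1, w - 3/80} ≠ {1}, a proper ideal, so the enlarged system stays consistent: p is independent of I, with normal form 4u + 11.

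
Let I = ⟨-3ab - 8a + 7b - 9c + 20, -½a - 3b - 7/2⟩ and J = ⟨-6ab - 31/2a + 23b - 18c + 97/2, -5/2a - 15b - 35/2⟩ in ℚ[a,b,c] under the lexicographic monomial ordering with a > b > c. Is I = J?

Equality of ideals is decidable: compute both reduced Gröbner bases (unique for the ordering) and check whether they agree.
Buchberger on the first generating set:
f_1 = -3ab - 8a + 7b - 9c + 20, LT = ab.
f_2 = -½a - 3b - 7/2, LT = a.

S(f_1,f_2): lcm = ab. S = 8/3a - 6b² - 28/3b + 3c - 20/3.
  leading term a: subtract (-16/3)·f_2 from 8/3a - 6b² - 28/3b + 3c - 20/3 → -6b² - 76/3b + 3c - 76/3
  leading term b²: no divisor's leading term divides it; move -6b² to the remainder.
  leading term b: no divisor's leading term divides it; move -76/3b to the remainder.
  leading term c: no divisor's leading term divides it; move 3c to the remainder.
  leading term 1: no divisor's leading term divides it; move -76/3 to the remainder.
  remainder -6b² - 76/3b + 3c - 76/3 ≠ 0; add g_3 = -6b² - 76/3b + 3c - 76/3 to the basis.

The other S-polynomials (S(f_1,g_3), S(f_2,g_3)) all reduce to 0 modulo the current basis, so we have a Gröbner basis.
Inter-reduce: drop elements whose leading term is divisible by another's, tail-reduce, and make monic.
Reduced Gröbner basis: {a + 6b + 7, b² + 38/9b - ½c + 38/9}.

Buchberger on the second generating set:
h_1 = -6ab - 31/2a + 23b - 18c + 97/2, LT = ab.
h_2 = -5/2a - 15b - 35/2, LT = a.

S(h_1,h_2): lcm = ab. S = 31/12a - 6b² - 65/6b + 3c - 97/12.
  leading term a: subtract (-31/30)·h_2 from 31/12a - 6b² - 65/6b + 3c - 97/12 → -6b² - 79/3b + 3c - 157/6
  leading term b²: no divisor's leading term divides it; move -6b² to the remainder.
  leading term b: no divisor's leading term divides it; move -79/3b to the remainder.
  leading term c: no divisor's leading term divides it; move 3c to the remainder.
  leading term 1: no divisor's leading term divides it; move -157/6 to the remainder.
  remainder -6b² - 79/3b + 3c - 157/6 ≠ 0; add k_3 = -6b² - 79/3b + 3c - 157/6 to the basis.

The other S-polynomials (S(h_1,k_3), S(h_2,k_3)) all reduce to 0 modulo the current basis, so we have a Gröbner basis.
Inter-reduce: drop elements whose leading term is divisible by another's, tail-reduce, and make monic.
Reduced Gröbner basis: {a + 6b + 7, b² + 79/18b - ½c + 157/36}.

The bases are distinct; the ideals are different.
The same test decides containment: I ⊆ J iff every generator of I reduces to 0 modulo a Gröbner basis of J.

No, the ideals differ.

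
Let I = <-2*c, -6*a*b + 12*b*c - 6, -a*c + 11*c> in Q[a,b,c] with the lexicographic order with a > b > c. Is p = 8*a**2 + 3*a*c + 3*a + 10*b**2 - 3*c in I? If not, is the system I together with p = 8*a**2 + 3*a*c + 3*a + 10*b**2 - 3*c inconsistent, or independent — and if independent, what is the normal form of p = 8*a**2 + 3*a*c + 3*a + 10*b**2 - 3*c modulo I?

First compute the reduced Gröbner basis of I by Buchberger's algorithm.
f_1 = -2*c, LT = c.
f_2 = -6*a*b + 12*b*c - 6, LT = a*b.
f_3 = -a*c + 11*c, LT = a*c.

The S-polynomials (S(f_1,f_2), S(f_1,f_3), S(f_2,f_3)) all reduce to 0 modulo the current basis, so we have a Gröbner basis.
Inter-reduce: drop elements whose leading term is divisible by another's, tail-reduce, and make monic.
Reduced Gröbner basis: {a*b + 1, c}.
Label its elements g_1 = a*b + 1, g_2 = c.

Reduce p = 8*a**2 + 3*a*c + 3*a + 10*b**2 - 3*c modulo G:
  leading term a**2: no divisor's leading term divides it; move 8*a**2 to the remainder.
  leading term a*c: subtract (3*a)·g_2 from 3*a*c + 3*a + 10*b**2 - 3*c → 3*a + 10*b**2 - 3*c
  leading term a: no divisor's leading term divides it; move 3*a to the remainder.
  leading term b**2: no divisor's leading term divides it; move 10*b**2 to the remainder.
  leading term c: subtract (-3)·g_2 from -3*c → 0
  normal form = 8*a**2 + 3*a + 10*b**2.
The normal form is nonzero, so p ∉ I. Since p minus its normal form lies in I, I + (p) = I + (r) where r = 8*a**2 + 3*a + 10*b**2; decide whether this ideal is the whole ring.
Run Buchberger on G together with r (pairs among the g_i already reduce to 0 since G is a Gröbner basis):
g_1 = a*b + 1, LT = a*b.
g_2 = c, LT = c.
r = 8*a**2 + 3*a + 10*b**2, LT = a**2.

S(g_1,r): lcm = a**2*b. S = -3/8*a*b + a - 5/4*b**3.
  leading term a*b: subtract (-3/8)·g_1 from -3/8*a*b + a - 5/4*b**3 → a - 5/4*b**3 + 3/8
  leading term a: no divisor's leading term divides it; move a to the remainder.
  leading term b**3: no divisor's leading term divides it; move -5/4*b**3 to the remainder.
  leading term 1: no divisor's leading term divides it; move 3/8 to the remainder.
  remainder a - 5/4*b**3 + 3/8 ≠ 0; add m_4 = a - 5/4*b**3 + 3/8 to the basis.

S(g_1,m_4): lcm = a*b. S = 5/4*b**4 - 3/8*b + 1.
  leading term b**4: no divisor's leading term divides it; move 5/4*b**4 to the remainder.
  leading term b: no divisor's leading term divides it; move -3/8*b to the remainder.
  leading term 1: no divisor's leading term divides it; move 1 to the remainder.
  remainder 5/4*b**4 - 3/8*b + 1 ≠ 0; add m_5 = 5/4*b**4 - 3/8*b + 1 to the basis.

The other S-polynomials (S(g_1,g_2), S(g_2,r), S(g_2,m_4), S(r,m_4), S(g_1,m_5), S(g_2,m_5), S(r,m_5), S(m_4,m_5)) all reduce to 0 modulo the current basis, so we have a Gröbner basis.
Inter-reduce: drop elements whose leading term is divisible by another's, tail-reduce, and make monic.
Reduced Gröbner basis: {a - 5/4*b**3 + 3/8, b**4 - 3/10*b + 4/5, c}.
The reduced Gröbner basis of I + (p) is {a - 5/4*b**3 + 3/8, b**4 - 3/10*b + 4/5, c} ≠ {1}, a proper ideal, so the enlarged system stays consistent: p is independent of I, with normal form 8*a**2 + 3*a + 10*b**2.

8*a**2 + 3*a*c + 3*a + 10*b**2 - 3*c is independent of I; its normal form modulo I is 8*a**2 + 3*a + 10*b**2.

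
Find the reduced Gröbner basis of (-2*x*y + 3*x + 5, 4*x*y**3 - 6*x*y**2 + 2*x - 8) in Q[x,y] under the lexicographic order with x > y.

G = {x + 5*y**2 - 4, y**3 - 3/2*y**2 - 4/5*y + 17/10}

f_1 = -2*x*y + 3*x + 5, LT = x*y.
f_2 = 4*x*y**3 - 6*x*y**2 + 2*x - 8, LT = x*y**3.

S(f_1,f_2): lcm = x*y**3. S = -1/2*x - 5/2*y**2 + 2.
  leading term x: no divisor's leading term divides it; move -1/2*x to the remainder.
  leading term y**2: no divisor's leading term divides it; move -5/2*y**2 to the remainder.
  leading term 1: no divisor's leading term divides it; move 2 to the remainder.
  remainder -1/2*x - 5/2*y**2 + 2 ≠ 0; add g_3 = -1/2*x - 5/2*y**2 + 2 to the basis.

S(f_1,g_3): lcm = x*y. S = -3/2*x - 5*y**3 + 4*y - 5/2.
  leading term x: subtract (3)·g_3 from -3/2*x - 5*y**3 + 4*y - 5/2 → -5*y**3 + 15/2*y**2 + 4*y - 17/2
  leading term y**3: no divisor's leading term divides it; move -5*y**3 to the remainder.
  leading term y**2: no divisor's leading term divides it; move 15/2*y**2 to the remainder.
  leading term y: no divisor's leading term divides it; move 4*y to the remainder.
  leading term 1: no divisor's leading term divides it; move -17/2 to the remainder.
  remainder -5*y**3 + 15/2*y**2 + 4*y - 17/2 ≠ 0; add g_4 = -5*y**3 + 15/2*y**2 + 4*y - 17/2 to the basis.

The other S-polynomials (S(f_2,g_3), S(f_1,g_4), S(f_2,g_4), S(g_3,g_4)) all reduce to 0 modulo the current basis, so we have a Gröbner basis.
Inter-reduce: drop elements whose leading term is divisible by another's, tail-reduce, and make monic.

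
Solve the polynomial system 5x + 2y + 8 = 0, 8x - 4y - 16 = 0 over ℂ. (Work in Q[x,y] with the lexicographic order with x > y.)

{(0, -4)}

Compute a lex Gröbner basis by Buchberger's algorithm.
f_1 = 5x + 2y + 8, LT = x.
f_2 = 8x - 4y - 16, LT = x.

S(f_1,f_2): lcm = x. S = \tfrac{9}{10}y + \tfrac{18}{5}.
  reduce S modulo (f_1, f_2):
  remainder \tfrac{9}{10}y + \tfrac{18}{5} ≠ 0; add h_3 = \tfrac{9}{10}y + \tfrac{18}{5} to the basis.

The other S-polynomials (S(f_1,h_3), S(f_2,h_3)) all reduce to 0 modulo the current basis, so we have a Gröbner basis.
Inter-reduce: drop elements whose leading term is divisible by another's, tail-reduce, and make monic.
Reduced Gröbner basis: {x, y + 4}.

The lex basis is triangular: the last element involves only y. Solving y + 4 = 0 gives y ∈ {-4}; substituting each value into the earlier elements determines the remaining variables.
  y = -4: the earlier basis element becomes x = 0, giving x = 0 — point (0, -4).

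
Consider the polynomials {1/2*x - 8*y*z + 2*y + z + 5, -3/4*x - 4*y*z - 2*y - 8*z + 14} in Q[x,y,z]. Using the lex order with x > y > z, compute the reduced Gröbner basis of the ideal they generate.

G = {x + 3*y + 17/2*z - 23/2, y*z - 1/16*y + 13/32*z - 43/32}

This is the nonlinear analogue of row-reducing a linear system.

f_1 = 1/2*x - 8*y*z + 2*y + z + 5, LT = x.
f_2 = -3/4*x - 4*y*z - 2*y - 8*z + 14, LT = x.

S(f_1,f_2): lcm = x. S = -64/3*y*z + 4/3*y - 26/3*z + 86/3.
  leading term y*z: no divisor's leading term divides it; move -64/3*y*z to the remainder.
  leading term y: no divisor's leading term divides it; move 4/3*y to the remainder.
  leading term z: no divisor's leading term divides it; move -26/3*z to the remainder.
  leading term 1: no divisor's leading term divides it; move 86/3 to the remainder.
  remainder -64/3*y*z + 4/3*y - 26/3*z + 86/3 ≠ 0; add g_3 = -64/3*y*z + 4/3*y - 26/3*z + 86/3 to the basis.

The other S-polynomials (S(f_1,g_3), S(f_2,g_3)) all reduce to 0 modulo the current basis, so we have a Gröbner basis.
Inter-reduce: drop elements whose leading term is divisible by another's, tail-reduce, and make monic.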